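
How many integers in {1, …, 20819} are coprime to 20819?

Factor: 20819 = 109 · 191.
φ(20819) = (109−1) · (191−1) = 108 · 190 = 20520.

20520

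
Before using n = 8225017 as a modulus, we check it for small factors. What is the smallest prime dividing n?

8225017 is odd.
Digit sum 25, not divisible by 3.
Ends in 7: not divisible by 5.
7: 8225017 = 7·1175002 + 3
11: 8225017 = 11·747728 + 9
13: 8225017 = 13·632693 + 8
17: 8225017 = 17·483824 + 9
19: 8225017 = 19·432895 + 12
23: 8225017 = 23·357609 + 10
29: 8225017 = 29·283621 + 8
31: 8225017 = 31·265323 + 4
37: 8225017 = 37·222297 + 28
41: 8225017 = 41·200610 + 7
43: 8225017 = 43·191279 + 20
47: 8225017 = 47·175000 + 17
53: 8225017 = 53·155189

53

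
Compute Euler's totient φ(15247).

14976

Factor: 15247 = 79 · 193.
φ(15247) = (79−1) · (193−1) = 78 · 192 = 14976.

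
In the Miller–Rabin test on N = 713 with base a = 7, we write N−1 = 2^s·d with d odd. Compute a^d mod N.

713 − 1 = 712 = 2^3 · 89, so d = 89.
7^1 ≡ 7 (mod 713)
7^2 ≡ 7^2 = 49 ≡ 49 (mod 713)
7^4 ≡ 49^2 = 2401 ≡ 262 (mod 713)
7^8 ≡ 262^2 = 68644 ≡ 196 (mod 713)
7^16 ≡ 196^2 = 38416 ≡ 627 (mod 713)
7^32 ≡ 627^2 = 393129 ≡ 266 (mod 713)
7^64 ≡ 266^2 = 70756 ≡ 169 (mod 713)
89 = 64 + 16 + 8 + 1 in binary powers of 2.
So 7^89 ≡ 169 · 627 · 196 · 7 ≡ 536 (mod 713).
Squaring chain: 536 → 670 → 423; never reaches −1, so base 7 is a Miller–Rabin witness that 713 is composite.

536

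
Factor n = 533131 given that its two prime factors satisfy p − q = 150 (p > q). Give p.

809

Since p = q + 150, we have 533131 = q(q + 150), so q² + 150q − 533131 = 0.
Discriminant: 150² + 4·533131 = 22500 + 2132524 = 2155024; √2155024 = 1468.
q = (−150 + 1468)/2 = 659, and p = q + 150 = 809.
Check: 659 · 809 = 533131.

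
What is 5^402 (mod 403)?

311

5^1 ≡ 5 (mod 403)
5^2 ≡ 5^2 = 25 ≡ 25 (mod 403)
5^4 ≡ 25^2 = 625 ≡ 222 (mod 403)
5^8 ≡ 222^2 = 49284 ≡ 118 (mod 403)
5^16 ≡ 118^2 = 13924 ≡ 222 (mod 403)
5^32 ≡ 222^2 = 49284 ≡ 118 (mod 403)
5^64 ≡ 118^2 = 13924 ≡ 222 (mod 403)
5^128 ≡ 222^2 = 49284 ≡ 118 (mod 403)
5^256 ≡ 118^2 = 13924 ≡ 222 (mod 403)
402 = 256 + 128 + 16 + 2 in binary powers of 2.
So 5^402 ≡ 222 · 118 · 222 · 25 ≡ 311 (mod 403).
Since 311 ≠ 1, base 5 is a Fermat witness: 403 is composite.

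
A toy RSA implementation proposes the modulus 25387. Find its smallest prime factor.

25387 is odd.
Digit sum 25, not divisible by 3.
Ends in 7: not divisible by 5.
7: 25387 = 7·3626 + 5
11: 25387 = 11·2307 + 10
13: 25387 = 13·1952 + 11
17: 25387 = 17·1493 + 6
19: 25387 = 19·1336 + 3
23: 25387 = 23·1103 + 18
29: 25387 = 29·875 + 12
31: 25387 = 31·818 + 29
37: 25387 = 37·686 + 5
41: 25387 = 41·619 + 8
43: 25387 = 43·590 + 17
47: 25387 = 47·540 + 7
53: 25387 = 53·479

53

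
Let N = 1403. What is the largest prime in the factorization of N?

61

1403 = 23 · 61
61 is prime.
So 1403 = 23 · 61; the largest prime factor is 61.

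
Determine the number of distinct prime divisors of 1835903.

3

1835903 = 29^2 · 2183
2183 = 37 · 59
1835903 = 29^2 · 37 · 59, which has 3 distinct prime factors.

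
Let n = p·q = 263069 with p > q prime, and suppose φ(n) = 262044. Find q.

503

φ(n) = (p−1)(q−1) = n − (p+q) + 1, so p + q = 263069 − 262044 + 1 = 1026.
p and q are the roots of t² − 1026t + 263069 = 0.
Discriminant: 1026² − 4·263069 = 1052676 − 1052276 = 400; √400 = 20.
q = (1026 − 20)/2 = 503, p = (1026 + 20)/2 = 523.
Check: 503 · 523 = 263069.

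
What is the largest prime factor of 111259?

111259 = 31 · 3589
3589 = 37 · 97
97 is prime.
So 111259 = 31 · 37 · 97; the largest prime factor is 97.

97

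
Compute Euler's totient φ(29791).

28830

Factor: 29791 = 31^3.
φ(29791) = 31^2·(31−1) = 28830.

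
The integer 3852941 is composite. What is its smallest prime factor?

3852941 is odd.
Digit sum 32, not divisible by 3.
Ends in 1: not divisible by 5.
7: 3852941 = 7·550420 + 1
11: 3852941 = 11·350267 + 4
13: 3852941 = 13·296380 + 1
17: 3852941 = 17·226643 + 10
19: 3852941 = 19·202786 + 7
23: 3852941 = 23·167519 + 4
29: 3852941 = 29·132860 + 1
31: 3852941 = 31·124288 + 13
37: 3852941 = 37·104133 + 20
41: 3852941 = 41·93974 + 7
43: 3852941 = 43·89603 + 12
47: 3852941 = 47·81977 + 22
53: 3852941 = 53·72697

53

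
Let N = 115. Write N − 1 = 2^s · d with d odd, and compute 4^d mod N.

39

115 − 1 = 114 = 2^1 · 57, so d = 57.
4^1 ≡ 4 (mod 115)
4^2 ≡ 4^2 = 16 ≡ 16 (mod 115)
4^4 ≡ 16^2 = 256 ≡ 26 (mod 115)
4^8 ≡ 26^2 = 676 ≡ 101 (mod 115)
4^16 ≡ 101^2 = 10201 ≡ 81 (mod 115)
4^32 ≡ 81^2 = 6561 ≡ 6 (mod 115)
57 = 32 + 16 + 8 + 1 in binary powers of 2.
So 4^57 ≡ 6 · 81 · 101 · 4 ≡ 39 (mod 115).
Squaring chain: 39; never reaches −1, so base 4 is a Miller–Rabin witness that 115 is composite.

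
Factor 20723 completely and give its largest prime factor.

53

20723 = 17 · 1219
1219 = 23 · 53
53 is prime.
So 20723 = 17 · 23 · 53; the largest prime factor is 53.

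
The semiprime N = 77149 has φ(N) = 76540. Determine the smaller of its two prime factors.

φ(n) = (p−1)(q−1) = n − (p+q) + 1, so p + q = 77149 − 76540 + 1 = 610.
p and q are the roots of t² − 610t + 77149 = 0.
Discriminant: 610² − 4·77149 = 372100 − 308596 = 63504; √63504 = 252.
q = (610 − 252)/2 = 179, p = (610 + 252)/2 = 431.
Check: 179 · 431 = 77149.

179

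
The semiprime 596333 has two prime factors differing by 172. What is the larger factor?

863

Since p = q + 172, we have 596333 = q(q + 172), so q² + 172q − 596333 = 0.
Discriminant: 172² + 4·596333 = 29584 + 2385332 = 2414916; √2414916 = 1554.
q = (−172 + 1554)/2 = 691, and p = q + 172 = 863.
Check: 691 · 863 = 596333.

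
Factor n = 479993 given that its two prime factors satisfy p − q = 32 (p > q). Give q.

677

Since p = q + 32, we have 479993 = q(q + 32), so q² + 32q − 479993 = 0.
Discriminant: 32² + 4·479993 = 1024 + 1919972 = 1920996; √1920996 = 1386.
q = (−32 + 1386)/2 = 677, and p = q + 32 = 709.
Check: 677 · 709 = 479993.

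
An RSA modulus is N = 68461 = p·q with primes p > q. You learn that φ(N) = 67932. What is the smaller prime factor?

φ(n) = (p−1)(q−1) = n − (p+q) + 1, so p + q = 68461 − 67932 + 1 = 530.
p and q are the roots of t² − 530t + 68461 = 0.
Discriminant: 530² − 4·68461 = 280900 − 273844 = 7056; √7056 = 84.
q = (530 − 84)/2 = 223, p = (530 + 84)/2 = 307.
Check: 223 · 307 = 68461.

223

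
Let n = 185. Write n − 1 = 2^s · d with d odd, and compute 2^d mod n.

153

185 − 1 = 184 = 2^3 · 23, so d = 23.
2^1 ≡ 2 (mod 185)
2^2 ≡ 2^2 = 4 ≡ 4 (mod 185)
2^4 ≡ 4^2 = 16 ≡ 16 (mod 185)
2^8 ≡ 16^2 = 256 ≡ 71 (mod 185)
2^16 ≡ 71^2 = 5041 ≡ 46 (mod 185)
23 = 16 + 4 + 2 + 1 in binary powers of 2.
So 2^23 ≡ 46 · 16 · 4 · 2 ≡ 153 (mod 185).
Squaring chain: 153 → 99 → 181; never reaches −1, so base 2 is a Miller–Rabin witness that 185 is composite.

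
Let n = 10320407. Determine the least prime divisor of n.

61

10320407 is odd.
Digit sum 17, not divisible by 3.
Ends in 7: not divisible by 5.
7: 10320407 = 7·1474343 + 6
11: 10320407 = 11·938218 + 9
13: 10320407 = 13·793877 + 6
17: 10320407 = 17·607082 + 13
19: 10320407 = 19·543179 + 6
23: 10320407 = 23·448713 + 8
29: 10320407 = 29·355876 + 3
31: 10320407 = 31·332916 + 11
37: 10320407 = 37·278929 + 34
41: 10320407 = 41·251717 + 10
43: 10320407 = 43·240009 + 20
47: 10320407 = 47·219583 + 6
53: 10320407 = 53·194724 + 35
59: 10320407 = 59·174922 + 9
61: 10320407 = 61·169187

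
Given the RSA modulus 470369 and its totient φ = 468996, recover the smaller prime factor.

φ(n) = (p−1)(q−1) = n − (p+q) + 1, so p + q = 470369 − 468996 + 1 = 1374.
p and q are the roots of t² − 1374t + 470369 = 0.
Discriminant: 1374² − 4·470369 = 1887876 − 1881476 = 6400; √6400 = 80.
q = (1374 − 80)/2 = 647, p = (1374 + 80)/2 = 727.
Check: 647 · 727 = 470369.

647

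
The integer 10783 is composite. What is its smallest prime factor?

41

10783 is odd.
Digit sum 19, not divisible by 3.
Ends in 3: not divisible by 5.
7: 10783 = 7·1540 + 3
11: 10783 = 11·980 + 3
13: 10783 = 13·829 + 6
17: 10783 = 17·634 + 5
19: 10783 = 19·567 + 10
23: 10783 = 23·468 + 19
29: 10783 = 29·371 + 24
31: 10783 = 31·347 + 26
37: 10783 = 37·291 + 16
41: 10783 = 41·263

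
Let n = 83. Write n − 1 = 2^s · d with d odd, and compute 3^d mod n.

83 − 1 = 82 = 2^1 · 41, so d = 41.
3^1 ≡ 3 (mod 83)
3^2 ≡ 3^2 = 9 ≡ 9 (mod 83)
3^4 ≡ 9^2 = 81 ≡ 81 (mod 83)
3^8 ≡ 81^2 = 6561 ≡ 4 (mod 83)
3^16 ≡ 4^2 = 16 ≡ 16 (mod 83)
3^32 ≡ 16^2 = 256 ≡ 7 (mod 83)
41 = 32 + 8 + 1 in binary powers of 2.
So 3^41 ≡ 7 · 4 · 3 ≡ 1 (mod 83).
Since 3^d ≡ 1 (mod 83), base 3 does not prove 83 composite.

1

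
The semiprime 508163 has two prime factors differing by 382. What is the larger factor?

Since p = q + 382, we have 508163 = q(q + 382), so q² + 382q − 508163 = 0.
Discriminant: 382² + 4·508163 = 145924 + 2032652 = 2178576; √2178576 = 1476.
q = (−382 + 1476)/2 = 547, and p = q + 382 = 929.
Check: 547 · 929 = 508163.

929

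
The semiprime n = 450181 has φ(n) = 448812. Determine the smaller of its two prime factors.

φ(n) = (p−1)(q−1) = n − (p+q) + 1, so p + q = 450181 − 448812 + 1 = 1370.
p and q are the roots of t² − 1370t + 450181 = 0.
Discriminant: 1370² − 4·450181 = 1876900 − 1800724 = 76176; √76176 = 276.
q = (1370 − 276)/2 = 547, p = (1370 + 276)/2 = 823.
Check: 547 · 823 = 450181.

547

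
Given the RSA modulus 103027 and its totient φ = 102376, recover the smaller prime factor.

269

φ(n) = (p−1)(q−1) = n − (p+q) + 1, so p + q = 103027 − 102376 + 1 = 652.
p and q are the roots of t² − 652t + 103027 = 0.
Discriminant: 652² − 4·103027 = 425104 − 412108 = 12996; √12996 = 114.
q = (652 − 114)/2 = 269, p = (652 + 114)/2 = 383.
Check: 269 · 383 = 103027.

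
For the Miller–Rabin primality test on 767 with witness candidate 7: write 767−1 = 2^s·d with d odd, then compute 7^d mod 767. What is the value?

767 − 1 = 766 = 2^1 · 383, so d = 383.
7^1 ≡ 7 (mod 767)
7^2 ≡ 7^2 = 49 ≡ 49 (mod 767)
7^4 ≡ 49^2 = 2401 ≡ 100 (mod 767)
7^8 ≡ 100^2 = 10000 ≡ 29 (mod 767)
7^16 ≡ 29^2 = 841 ≡ 74 (mod 767)
7^32 ≡ 74^2 = 5476 ≡ 107 (mod 767)
7^64 ≡ 107^2 = 11449 ≡ 711 (mod 767)
7^128 ≡ 711^2 = 505521 ≡ 68 (mod 767)
7^256 ≡ 68^2 = 4624 ≡ 22 (mod 767)
383 = 256 + 64 + 32 + 16 + 8 + 4 + 2 + 1 in binary powers of 2.
So 7^383 ≡ 22 · 711 · 107 · 74 · 29 · 100 · 49 · 7 ≡ 652 (mod 767).
Squaring chain: 652; never reaches −1, so base 7 is a Miller–Rabin witness that 767 is composite.

652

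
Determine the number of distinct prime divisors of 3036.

4

3036 = 2^2 · 759
759 = 3 · 253
253 = 11 · 23
3036 = 2^2 · 3 · 11 · 23, which has 4 distinct prime factors.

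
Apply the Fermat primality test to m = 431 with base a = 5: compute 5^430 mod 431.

5^1 ≡ 5 (mod 431)
5^2 ≡ 5^2 = 25 ≡ 25 (mod 431)
5^4 ≡ 25^2 = 625 ≡ 194 (mod 431)
5^8 ≡ 194^2 = 37636 ≡ 139 (mod 431)
5^16 ≡ 139^2 = 19321 ≡ 357 (mod 431)
5^32 ≡ 357^2 = 127449 ≡ 304 (mod 431)
5^64 ≡ 304^2 = 92416 ≡ 182 (mod 431)
5^128 ≡ 182^2 = 33124 ≡ 368 (mod 431)
5^256 ≡ 368^2 = 135424 ≡ 90 (mod 431)
430 = 256 + 128 + 32 + 8 + 4 + 2 in binary powers of 2.
So 5^430 ≡ 90 · 368 · 304 · 139 · 194 · 25 ≡ 1 (mod 431).
Since the result is 1, base 5 gives no evidence that 431 is composite.

1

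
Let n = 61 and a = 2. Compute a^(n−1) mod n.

2^1 ≡ 2 (mod 61)
2^2 ≡ 2^2 = 4 ≡ 4 (mod 61)
2^4 ≡ 4^2 = 16 ≡ 16 (mod 61)
2^8 ≡ 16^2 = 256 ≡ 12 (mod 61)
2^16 ≡ 12^2 = 144 ≡ 22 (mod 61)
2^32 ≡ 22^2 = 484 ≡ 57 (mod 61)
60 = 32 + 16 + 8 + 4 in binary powers of 2.
So 2^60 ≡ 57 · 22 · 12 · 16 ≡ 1 (mod 61).
Since the result is 1, base 2 gives no evidence that 61 is composite.

1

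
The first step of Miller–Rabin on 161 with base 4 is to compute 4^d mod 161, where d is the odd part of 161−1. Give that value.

161 − 1 = 160 = 2^5 · 5, so d = 5.
4^1 ≡ 4 (mod 161)
4^2 ≡ 4^2 = 16 ≡ 16 (mod 161)
4^4 ≡ 16^2 = 256 ≡ 95 (mod 161)
5 = 4 + 1 in binary powers of 2.
So 4^5 ≡ 95 · 4 ≡ 58 (mod 161).
Squaring chain: 58 → 144 → 128 → 123 → 156; never reaches −1, so base 4 is a Miller–Rabin witness that 161 is composite.

58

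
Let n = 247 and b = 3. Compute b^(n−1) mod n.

144

3^1 ≡ 3 (mod 247)
3^2 ≡ 3^2 = 9 ≡ 9 (mod 247)
3^4 ≡ 9^2 = 81 ≡ 81 (mod 247)
3^8 ≡ 81^2 = 6561 ≡ 139 (mod 247)
3^16 ≡ 139^2 = 19321 ≡ 55 (mod 247)
3^32 ≡ 55^2 = 3025 ≡ 61 (mod 247)
3^64 ≡ 61^2 = 3721 ≡ 16 (mod 247)
3^128 ≡ 16^2 = 256 ≡ 9 (mod 247)
246 = 128 + 64 + 32 + 16 + 4 + 2 in binary powers of 2.
So 3^246 ≡ 9 · 16 · 61 · 55 · 81 · 9 ≡ 144 (mod 247).
Since 144 ≠ 1, base 3 is a Fermat witness: 247 is composite.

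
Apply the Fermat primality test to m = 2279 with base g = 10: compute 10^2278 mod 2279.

10^1 ≡ 10 (mod 2279)
10^2 ≡ 10^2 = 100 ≡ 100 (mod 2279)
10^4 ≡ 100^2 = 10000 ≡ 884 (mod 2279)
10^8 ≡ 884^2 = 781456 ≡ 2038 (mod 2279)
10^16 ≡ 2038^2 = 4153444 ≡ 1106 (mod 2279)
10^32 ≡ 1106^2 = 1223236 ≡ 1692 (mod 2279)
10^64 ≡ 1692^2 = 2862864 ≡ 440 (mod 2279)
10^128 ≡ 440^2 = 193600 ≡ 2164 (mod 2279)
10^256 ≡ 2164^2 = 4682896 ≡ 1830 (mod 2279)
10^512 ≡ 1830^2 = 3348900 ≡ 1049 (mod 2279)
10^1024 ≡ 1049^2 = 1100401 ≡ 1923 (mod 2279)
10^2048 ≡ 1923^2 = 3697929 ≡ 1391 (mod 2279)
2278 = 2048 + 128 + 64 + 32 + 4 + 2 in binary powers of 2.
So 10^2278 ≡ 1391 · 2164 · 440 · 1692 · 884 · 100 ≡ 152 (mod 2279).
Since 152 ≠ 1, base 10 is a Fermat witness: 2279 is composite.

152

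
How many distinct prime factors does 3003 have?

4

3003 = 3 · 1001
1001 = 7 · 143
143 = 11 · 13
3003 = 3 · 7 · 11 · 13, which has 4 distinct prime factors.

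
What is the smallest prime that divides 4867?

31

4867 is odd.
Digit sum 25, not divisible by 3.
Ends in 7: not divisible by 5.
7: 4867 = 7·695 + 2
11: 4867 = 11·442 + 5
13: 4867 = 13·374 + 5
17: 4867 = 17·286 + 5
19: 4867 = 19·256 + 3
23: 4867 = 23·211 + 14
29: 4867 = 29·167 + 24
31: 4867 = 31·157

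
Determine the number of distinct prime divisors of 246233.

3

246233 = 13^2 · 1457
1457 = 31 · 47
246233 = 13^2 · 31 · 47, which has 3 distinct prime factors.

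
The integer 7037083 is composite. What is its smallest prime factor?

7037083 is odd.
Digit sum 28, not divisible by 3.
Ends in 3: not divisible by 5.
7: 7037083 = 7·1005297 + 4
11: 7037083 = 11·639734 + 9
13: 7037083 = 13·541314 + 1
17: 7037083 = 17·413946 + 1
19: 7037083 = 19·370372 + 15
23: 7037083 = 23·305960 + 3
29: 7037083 = 29·242658 + 1
31: 7037083 = 31·227002 + 21
37: 7037083 = 37·190191 + 16
41: 7037083 = 41·171636 + 7
43: 7037083 = 43·163653 + 4
47: 7037083 = 47·149725 + 8
53: 7037083 = 53·132775 + 8
59: 7037083 = 59·119272 + 35
61: 7037083 = 61·115362 + 1
67: 7037083 = 67·105031 + 6
71: 7037083 = 71·99113 + 60
73: 7037083 = 73·96398 + 29
79: 7037083 = 79·89077

79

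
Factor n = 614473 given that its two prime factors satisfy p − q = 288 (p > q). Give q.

Since p = q + 288, we have 614473 = q(q + 288), so q² + 288q − 614473 = 0.
Discriminant: 288² + 4·614473 = 82944 + 2457892 = 2540836; √2540836 = 1594.
q = (−288 + 1594)/2 = 653, and p = q + 288 = 941.
Check: 653 · 941 = 614473.

653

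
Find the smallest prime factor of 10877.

73

10877 is odd.
Digit sum 23, not divisible by 3.
Ends in 7: not divisible by 5.
7: 10877 = 7·1553 + 6
11: 10877 = 11·988 + 9
13: 10877 = 13·836 + 9
17: 10877 = 17·639 + 14
19: 10877 = 19·572 + 9
23: 10877 = 23·472 + 21
29: 10877 = 29·375 + 2
31: 10877 = 31·350 + 27
37: 10877 = 37·293 + 36
41: 10877 = 41·265 + 12
43: 10877 = 43·252 + 41
47: 10877 = 47·231 + 20
53: 10877 = 53·205 + 12
59: 10877 = 59·184 + 21
61: 10877 = 61·178 + 19
67: 10877 = 67·162 + 23
71: 10877 = 71·153 + 14
73: 10877 = 73·149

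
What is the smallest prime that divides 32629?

67

32629 is odd.
Digit sum 22, not divisible by 3.
Ends in 9: not divisible by 5.
7: 32629 = 7·4661 + 2
11: 32629 = 11·2966 + 3
13: 32629 = 13·2509 + 12
17: 32629 = 17·1919 + 6
19: 32629 = 19·1717 + 6
23: 32629 = 23·1418 + 15
29: 32629 = 29·1125 + 4
31: 32629 = 31·1052 + 17
37: 32629 = 37·881 + 32
41: 32629 = 41·795 + 34
43: 32629 = 43·758 + 35
47: 32629 = 47·694 + 11
53: 32629 = 53·615 + 34
59: 32629 = 59·553 + 2
61: 32629 = 61·534 + 55
67: 32629 = 67·487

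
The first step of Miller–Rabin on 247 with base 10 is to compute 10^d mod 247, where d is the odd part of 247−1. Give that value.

103

247 − 1 = 246 = 2^1 · 123, so d = 123.
10^1 ≡ 10 (mod 247)
10^2 ≡ 10^2 = 100 ≡ 100 (mod 247)
10^4 ≡ 100^2 = 10000 ≡ 120 (mod 247)
10^8 ≡ 120^2 = 14400 ≡ 74 (mod 247)
10^16 ≡ 74^2 = 5476 ≡ 42 (mod 247)
10^32 ≡ 42^2 = 1764 ≡ 35 (mod 247)
10^64 ≡ 35^2 = 1225 ≡ 237 (mod 247)
123 = 64 + 32 + 16 + 8 + 2 + 1 in binary powers of 2.
So 10^123 ≡ 237 · 35 · 42 · 74 · 100 · 10 ≡ 103 (mod 247).
Squaring chain: 103; never reaches −1, so base 10 is a Miller–Rabin witness that 247 is composite.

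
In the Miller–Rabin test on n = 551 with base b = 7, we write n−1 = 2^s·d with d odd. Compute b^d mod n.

551 − 1 = 550 = 2^1 · 275, so d = 275.
7^1 ≡ 7 (mod 551)
7^2 ≡ 7^2 = 49 ≡ 49 (mod 551)
7^4 ≡ 49^2 = 2401 ≡ 197 (mod 551)
7^8 ≡ 197^2 = 38809 ≡ 239 (mod 551)
7^16 ≡ 239^2 = 57121 ≡ 368 (mod 551)
7^32 ≡ 368^2 = 135424 ≡ 429 (mod 551)
7^64 ≡ 429^2 = 184041 ≡ 7 (mod 551)
7^128 ≡ 7^2 = 49 ≡ 49 (mod 551)
7^256 ≡ 49^2 = 2401 ≡ 197 (mod 551)
275 = 256 + 16 + 2 + 1 in binary powers of 2.
So 7^275 ≡ 197 · 368 · 49 · 7 ≡ 49 (mod 551).
Squaring chain: 49; never reaches −1, so base 7 is a Miller–Rabin witness that 551 is composite.

49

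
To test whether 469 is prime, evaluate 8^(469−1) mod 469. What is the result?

8^1 ≡ 8 (mod 469)
8^2 ≡ 8^2 = 64 ≡ 64 (mod 469)
8^4 ≡ 64^2 = 4096 ≡ 344 (mod 469)
8^8 ≡ 344^2 = 118336 ≡ 148 (mod 469)
8^16 ≡ 148^2 = 21904 ≡ 330 (mod 469)
8^32 ≡ 330^2 = 108900 ≡ 92 (mod 469)
8^64 ≡ 92^2 = 8464 ≡ 22 (mod 469)
8^128 ≡ 22^2 = 484 ≡ 15 (mod 469)
8^256 ≡ 15^2 = 225 ≡ 225 (mod 469)
468 = 256 + 128 + 64 + 16 + 4 in binary powers of 2.
So 8^468 ≡ 225 · 15 · 22 · 330 · 344 ≡ 442 (mod 469).
Since 442 ≠ 1, base 8 is a Fermat witness: 469 is composite.

442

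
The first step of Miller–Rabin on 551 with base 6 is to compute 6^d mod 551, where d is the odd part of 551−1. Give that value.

138

551 − 1 = 550 = 2^1 · 275, so d = 275.
6^1 ≡ 6 (mod 551)
6^2 ≡ 6^2 = 36 ≡ 36 (mod 551)
6^4 ≡ 36^2 = 1296 ≡ 194 (mod 551)
6^8 ≡ 194^2 = 37636 ≡ 168 (mod 551)
6^16 ≡ 168^2 = 28224 ≡ 123 (mod 551)
6^32 ≡ 123^2 = 15129 ≡ 252 (mod 551)
6^64 ≡ 252^2 = 63504 ≡ 139 (mod 551)
6^128 ≡ 139^2 = 19321 ≡ 36 (mod 551)
6^256 ≡ 36^2 = 1296 ≡ 194 (mod 551)
275 = 256 + 16 + 2 + 1 in binary powers of 2.
So 6^275 ≡ 194 · 123 · 36 · 6 ≡ 138 (mod 551).
Squaring chain: 138; never reaches −1, so base 6 is a Miller–Rabin witness that 551 is composite.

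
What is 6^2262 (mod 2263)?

6^1 ≡ 6 (mod 2263)
6^2 ≡ 6^2 = 36 ≡ 36 (mod 2263)
6^4 ≡ 36^2 = 1296 ≡ 1296 (mod 2263)
6^8 ≡ 1296^2 = 1679616 ≡ 470 (mod 2263)
6^16 ≡ 470^2 = 220900 ≡ 1389 (mod 2263)
6^32 ≡ 1389^2 = 1929321 ≡ 1245 (mod 2263)
6^64 ≡ 1245^2 = 1550025 ≡ 2133 (mod 2263)
6^128 ≡ 2133^2 = 4549689 ≡ 1059 (mod 2263)
6^256 ≡ 1059^2 = 1121481 ≡ 1296 (mod 2263)
6^512 ≡ 1296^2 = 1679616 ≡ 470 (mod 2263)
6^1024 ≡ 470^2 = 220900 ≡ 1389 (mod 2263)
6^2048 ≡ 1389^2 = 1929321 ≡ 1245 (mod 2263)
2262 = 2048 + 128 + 64 + 16 + 4 + 2 in binary powers of 2.
So 6^2262 ≡ 1245 · 1059 · 2133 · 1389 · 1296 · 36 ≡ 2109 (mod 2263).
Since 2109 ≠ 1, base 6 is a Fermat witness: 2263 is composite.

2109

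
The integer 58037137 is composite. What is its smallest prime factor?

97

58037137 is odd.
Digit sum 34, not divisible by 3.
Ends in 7: not divisible by 5.
7: 58037137 = 7·8291019 + 4
11: 58037137 = 11·5276103 + 4
13: 58037137 = 13·4464395 + 2
17: 58037137 = 17·3413949 + 4
19: 58037137 = 19·3054586 + 3
23: 58037137 = 23·2523353 + 18
29: 58037137 = 29·2001280 + 17
31: 58037137 = 31·1872165 + 22
37: 58037137 = 37·1568571 + 10
41: 58037137 = 41·1415539 + 38
43: 58037137 = 43·1349700 + 37
47: 58037137 = 47·1234832 + 33
53: 58037137 = 53·1095040 + 17
59: 58037137 = 59·983680 + 17
61: 58037137 = 61·951428 + 29
67: 58037137 = 67·866225 + 62
71: 58037137 = 71·817424 + 33
73: 58037137 = 73·795029 + 20
79: 58037137 = 79·734647 + 24
83: 58037137 = 83·699242 + 51
89: 58037137 = 89·652102 + 59
97: 58037137 = 97·598321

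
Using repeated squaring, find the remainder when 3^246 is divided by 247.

3^1 ≡ 3 (mod 247)
3^2 ≡ 3^2 = 9 ≡ 9 (mod 247)
3^4 ≡ 9^2 = 81 ≡ 81 (mod 247)
3^8 ≡ 81^2 = 6561 ≡ 139 (mod 247)
3^16 ≡ 139^2 = 19321 ≡ 55 (mod 247)
3^32 ≡ 55^2 = 3025 ≡ 61 (mod 247)
3^64 ≡ 61^2 = 3721 ≡ 16 (mod 247)
3^128 ≡ 16^2 = 256 ≡ 9 (mod 247)
246 = 128 + 64 + 32 + 16 + 4 + 2 in binary powers of 2.
So 3^246 ≡ 9 · 16 · 61 · 55 · 81 · 9 ≡ 144 (mod 247).
Since 144 ≠ 1, base 3 is a Fermat witness: 247 is composite.

144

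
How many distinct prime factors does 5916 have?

4

5916 = 2^2 · 1479
1479 = 3 · 493
493 = 17 · 29
5916 = 2^2 · 3 · 17 · 29, which has 4 distinct prime factors.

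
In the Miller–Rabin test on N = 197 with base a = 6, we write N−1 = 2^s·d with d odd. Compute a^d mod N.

197 − 1 = 196 = 2^2 · 49, so d = 49.
6^1 ≡ 6 (mod 197)
6^2 ≡ 6^2 = 36 ≡ 36 (mod 197)
6^4 ≡ 36^2 = 1296 ≡ 114 (mod 197)
6^8 ≡ 114^2 = 12996 ≡ 191 (mod 197)
6^16 ≡ 191^2 = 36481 ≡ 36 (mod 197)
6^32 ≡ 36^2 = 1296 ≡ 114 (mod 197)
49 = 32 + 16 + 1 in binary powers of 2.
So 6^49 ≡ 114 · 36 · 6 ≡ 196 (mod 197).
Since 6^d ≡ 196 (mod 197), base 6 does not prove 197 composite.

196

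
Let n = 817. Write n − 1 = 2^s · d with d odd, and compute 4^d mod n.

790

817 − 1 = 816 = 2^4 · 51, so d = 51.
4^1 ≡ 4 (mod 817)
4^2 ≡ 4^2 = 16 ≡ 16 (mod 817)
4^4 ≡ 16^2 = 256 ≡ 256 (mod 817)
4^8 ≡ 256^2 = 65536 ≡ 176 (mod 817)
4^16 ≡ 176^2 = 30976 ≡ 747 (mod 817)
4^32 ≡ 747^2 = 558009 ≡ 815 (mod 817)
51 = 32 + 16 + 2 + 1 in binary powers of 2.
So 4^51 ≡ 815 · 747 · 16 · 4 ≡ 790 (mod 817).
Squaring chain: 790 → 729 → 391 → 102; never reaches −1, so base 4 is a Miller–Rabin witness that 817 is composite.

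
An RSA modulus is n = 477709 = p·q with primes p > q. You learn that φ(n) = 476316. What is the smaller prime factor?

φ(n) = (p−1)(q−1) = n − (p+q) + 1, so p + q = 477709 − 476316 + 1 = 1394.
p and q are the roots of t² − 1394t + 477709 = 0.
Discriminant: 1394² − 4·477709 = 1943236 − 1910836 = 32400; √32400 = 180.
q = (1394 − 180)/2 = 607, p = (1394 + 180)/2 = 787.
Check: 607 · 787 = 477709.

607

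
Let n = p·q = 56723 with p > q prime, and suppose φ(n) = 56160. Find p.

φ(n) = (p−1)(q−1) = n − (p+q) + 1, so p + q = 56723 − 56160 + 1 = 564.
p and q are the roots of t² − 564t + 56723 = 0.
Discriminant: 564² − 4·56723 = 318096 − 226892 = 91204; √91204 = 302.
q = (564 − 302)/2 = 131, p = (564 + 302)/2 = 433.
Check: 131 · 433 = 56723.

433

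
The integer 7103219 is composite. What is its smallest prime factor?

7103219 is odd.
Digit sum 23, not divisible by 3.
Ends in 9: not divisible by 5.
7: 7103219 = 7·1014745 + 4
11: 7103219 = 11·645747 + 2
13: 7103219 = 13·546401 + 6
17: 7103219 = 17·417836 + 7
19: 7103219 = 19·373853 + 12
23: 7103219 = 23·308835 + 14
29: 7103219 = 29·244938 + 17
31: 7103219 = 31·229136 + 3
37: 7103219 = 37·191978 + 33
41: 7103219 = 41·173249 + 10
43: 7103219 = 43·165191 + 6
47: 7103219 = 47·151132 + 15
53: 7103219 = 53·134023

53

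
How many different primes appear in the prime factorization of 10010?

5

10010 = 2 · 5005
5005 = 5 · 1001
1001 = 7 · 143
143 = 11 · 13
10010 = 2 · 5 · 7 · 11 · 13, which has 5 distinct prime factors.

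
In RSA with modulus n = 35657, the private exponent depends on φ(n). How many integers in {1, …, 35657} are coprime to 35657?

35280

Factor: 35657 = 181 · 197.
φ(35657) = (181−1) · (197−1) = 180 · 196 = 35280.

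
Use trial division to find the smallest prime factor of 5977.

43

5977 is odd.
Digit sum 28, not divisible by 3.
Ends in 7: not divisible by 5.
7: 5977 = 7·853 + 6
11: 5977 = 11·543 + 4
13: 5977 = 13·459 + 10
17: 5977 = 17·351 + 10
19: 5977 = 19·314 + 11
23: 5977 = 23·259 + 20
29: 5977 = 29·206 + 3
31: 5977 = 31·192 + 25
37: 5977 = 37·161 + 20
41: 5977 = 41·145 + 32
43: 5977 = 43·139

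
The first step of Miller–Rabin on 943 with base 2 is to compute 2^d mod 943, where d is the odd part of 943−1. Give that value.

121

943 − 1 = 942 = 2^1 · 471, so d = 471.
2^1 ≡ 2 (mod 943)
2^2 ≡ 2^2 = 4 ≡ 4 (mod 943)
2^4 ≡ 4^2 = 16 ≡ 16 (mod 943)
2^8 ≡ 16^2 = 256 ≡ 256 (mod 943)
2^16 ≡ 256^2 = 65536 ≡ 469 (mod 943)
2^32 ≡ 469^2 = 219961 ≡ 242 (mod 943)
2^64 ≡ 242^2 = 58564 ≡ 98 (mod 943)
2^128 ≡ 98^2 = 9604 ≡ 174 (mod 943)
2^256 ≡ 174^2 = 30276 ≡ 100 (mod 943)
471 = 256 + 128 + 64 + 16 + 4 + 2 + 1 in binary powers of 2.
So 2^471 ≡ 100 · 174 · 98 · 469 · 16 · 4 · 2 ≡ 121 (mod 943).
Squaring chain: 121; never reaches −1, so base 2 is a Miller–Rabin witness that 943 is composite.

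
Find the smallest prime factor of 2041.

13

2041 is odd.
Digit sum 7, not divisible by 3.
Ends in 1: not divisible by 5.
7: 2041 = 7·291 + 4
11: 2041 = 11·185 + 6
13: 2041 = 13·157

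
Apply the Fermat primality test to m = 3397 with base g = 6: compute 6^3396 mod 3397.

6^1 ≡ 6 (mod 3397)
6^2 ≡ 6^2 = 36 ≡ 36 (mod 3397)
6^4 ≡ 36^2 = 1296 ≡ 1296 (mod 3397)
6^8 ≡ 1296^2 = 1679616 ≡ 1498 (mod 3397)
6^16 ≡ 1498^2 = 2244004 ≡ 1984 (mod 3397)
6^32 ≡ 1984^2 = 3936256 ≡ 2530 (mod 3397)
6^64 ≡ 2530^2 = 6400900 ≡ 952 (mod 3397)
6^128 ≡ 952^2 = 906304 ≡ 2702 (mod 3397)
6^256 ≡ 2702^2 = 7300804 ≡ 651 (mod 3397)
6^512 ≡ 651^2 = 423801 ≡ 2573 (mod 3397)
6^1024 ≡ 2573^2 = 6620329 ≡ 2973 (mod 3397)
6^2048 ≡ 2973^2 = 8838729 ≡ 3132 (mod 3397)
3396 = 2048 + 1024 + 256 + 64 + 4 in binary powers of 2.
So 6^3396 ≡ 3132 · 2973 · 651 · 952 · 1296 ≡ 732 (mod 3397).
Since 732 ≠ 1, base 6 is a Fermat witness: 3397 is composite.

732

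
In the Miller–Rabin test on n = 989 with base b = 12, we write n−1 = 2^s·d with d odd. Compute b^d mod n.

363

989 − 1 = 988 = 2^2 · 247, so d = 247.
12^1 ≡ 12 (mod 989)
12^2 ≡ 12^2 = 144 ≡ 144 (mod 989)
12^4 ≡ 144^2 = 20736 ≡ 956 (mod 989)
12^8 ≡ 956^2 = 913936 ≡ 100 (mod 989)
12^16 ≡ 100^2 = 10000 ≡ 110 (mod 989)
12^32 ≡ 110^2 = 12100 ≡ 232 (mod 989)
12^64 ≡ 232^2 = 53824 ≡ 418 (mod 989)
12^128 ≡ 418^2 = 174724 ≡ 660 (mod 989)
247 = 128 + 64 + 32 + 16 + 4 + 2 + 1 in binary powers of 2.
So 12^247 ≡ 660 · 418 · 232 · 110 · 956 · 144 · 12 ≡ 363 (mod 989).
Squaring chain: 363 → 232; never reaches −1, so base 12 is a Miller–Rabin witness that 989 is composite.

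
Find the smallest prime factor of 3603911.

3603911 is odd.
Digit sum 23, not divisible by 3.
Ends in 1: not divisible by 5.
7: 3603911 = 7·514844 + 3
11: 3603911 = 11·327628 + 3
13: 3603911 = 13·277223 + 12
17: 3603911 = 17·211994 + 13
19: 3603911 = 19·189679 + 10
23: 3603911 = 23·156691 + 18
29: 3603911 = 29·124272 + 23
31: 3603911 = 31·116255 + 6
37: 3603911 = 37·97403

37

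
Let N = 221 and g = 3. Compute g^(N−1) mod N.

55

3^1 ≡ 3 (mod 221)
3^2 ≡ 3^2 = 9 ≡ 9 (mod 221)
3^4 ≡ 9^2 = 81 ≡ 81 (mod 221)
3^8 ≡ 81^2 = 6561 ≡ 152 (mod 221)
3^16 ≡ 152^2 = 23104 ≡ 120 (mod 221)
3^32 ≡ 120^2 = 14400 ≡ 35 (mod 221)
3^64 ≡ 35^2 = 1225 ≡ 120 (mod 221)
3^128 ≡ 120^2 = 14400 ≡ 35 (mod 221)
220 = 128 + 64 + 16 + 8 + 4 in binary powers of 2.
So 3^220 ≡ 35 · 120 · 120 · 152 · 81 ≡ 55 (mod 221).
Since 55 ≠ 1, base 3 is a Fermat witness: 221 is composite.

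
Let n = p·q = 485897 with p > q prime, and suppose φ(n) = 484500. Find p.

751

φ(n) = (p−1)(q−1) = n − (p+q) + 1, so p + q = 485897 − 484500 + 1 = 1398.
p and q are the roots of t² − 1398t + 485897 = 0.
Discriminant: 1398² − 4·485897 = 1954404 − 1943588 = 10816; √10816 = 104.
q = (1398 − 104)/2 = 647, p = (1398 + 104)/2 = 751.
Check: 647 · 751 = 485897.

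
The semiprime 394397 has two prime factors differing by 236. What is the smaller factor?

Since p = q + 236, we have 394397 = q(q + 236), so q² + 236q − 394397 = 0.
Discriminant: 236² + 4·394397 = 55696 + 1577588 = 1633284; √1633284 = 1278.
q = (−236 + 1278)/2 = 521, and p = q + 236 = 757.
Check: 521 · 757 = 394397.

521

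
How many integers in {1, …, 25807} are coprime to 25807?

Factor: 25807 = 131 · 197.
φ(25807) = (131−1) · (197−1) = 130 · 196 = 25480.

25480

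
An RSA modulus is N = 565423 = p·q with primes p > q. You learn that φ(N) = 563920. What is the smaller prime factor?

743

φ(n) = (p−1)(q−1) = n − (p+q) + 1, so p + q = 565423 − 563920 + 1 = 1504.
p and q are the roots of t² − 1504t + 565423 = 0.
Discriminant: 1504² − 4·565423 = 2262016 − 2261692 = 324; √324 = 18.
q = (1504 − 18)/2 = 743, p = (1504 + 18)/2 = 761.
Check: 743 · 761 = 565423.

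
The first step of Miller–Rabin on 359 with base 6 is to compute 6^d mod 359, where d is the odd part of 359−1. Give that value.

1

359 − 1 = 358 = 2^1 · 179, so d = 179.
6^1 ≡ 6 (mod 359)
6^2 ≡ 6^2 = 36 ≡ 36 (mod 359)
6^4 ≡ 36^2 = 1296 ≡ 219 (mod 359)
6^8 ≡ 219^2 = 47961 ≡ 214 (mod 359)
6^16 ≡ 214^2 = 45796 ≡ 203 (mod 359)
6^32 ≡ 203^2 = 41209 ≡ 283 (mod 359)
6^64 ≡ 283^2 = 80089 ≡ 32 (mod 359)
6^128 ≡ 32^2 = 1024 ≡ 306 (mod 359)
179 = 128 + 32 + 16 + 2 + 1 in binary powers of 2.
So 6^179 ≡ 306 · 283 · 203 · 36 · 6 ≡ 1 (mod 359).
Since 6^d ≡ 1 (mod 359), base 6 does not prove 359 composite.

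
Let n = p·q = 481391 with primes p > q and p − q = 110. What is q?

Since p = q + 110, we have 481391 = q(q + 110), so q² + 110q − 481391 = 0.
Discriminant: 110² + 4·481391 = 12100 + 1925564 = 1937664; √1937664 = 1392.
q = (−110 + 1392)/2 = 641, and p = q + 110 = 751.
Check: 641 · 751 = 481391.

641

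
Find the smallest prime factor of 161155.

5

161155 is odd.
Digit sum 19, not divisible by 3.
Ends in 5: divisible by 5.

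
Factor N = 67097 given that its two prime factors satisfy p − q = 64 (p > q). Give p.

Since p = q + 64, we have 67097 = q(q + 64), so q² + 64q − 67097 = 0.
Discriminant: 64² + 4·67097 = 4096 + 268388 = 272484; √272484 = 522.
q = (−64 + 522)/2 = 229, and p = q + 64 = 293.
Check: 229 · 293 = 67097.

293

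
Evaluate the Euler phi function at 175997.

162864

Factor: 175997 = 19 · 59 · 157.
φ(175997) = (19−1) · (59−1) · (157−1) = 18 · 58 · 156 = 162864.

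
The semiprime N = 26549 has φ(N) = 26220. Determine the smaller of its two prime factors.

139

φ(n) = (p−1)(q−1) = n − (p+q) + 1, so p + q = 26549 − 26220 + 1 = 330.
p and q are the roots of t² − 330t + 26549 = 0.
Discriminant: 330² − 4·26549 = 108900 − 106196 = 2704; √2704 = 52.
q = (330 − 52)/2 = 139, p = (330 + 52)/2 = 191.
Check: 139 · 191 = 26549.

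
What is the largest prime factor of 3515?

3515 = 5 · 703
703 = 19 · 37
37 is prime.
So 3515 = 5 · 19 · 37; the largest prime factor is 37.

37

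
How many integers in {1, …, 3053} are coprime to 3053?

Factor: 3053 = 43 · 71.
φ(3053) = (43−1) · (71−1) = 42 · 70 = 2940.

2940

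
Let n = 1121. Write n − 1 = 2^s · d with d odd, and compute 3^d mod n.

906

1121 − 1 = 1120 = 2^5 · 35, so d = 35.
3^1 ≡ 3 (mod 1121)
3^2 ≡ 3^2 = 9 ≡ 9 (mod 1121)
3^4 ≡ 9^2 = 81 ≡ 81 (mod 1121)
3^8 ≡ 81^2 = 6561 ≡ 956 (mod 1121)
3^16 ≡ 956^2 = 913936 ≡ 321 (mod 1121)
3^32 ≡ 321^2 = 103041 ≡ 1030 (mod 1121)
35 = 32 + 2 + 1 in binary powers of 2.
So 3^35 ≡ 1030 · 9 · 3 ≡ 906 (mod 1121).
Squaring chain: 906 → 264 → 194 → 643 → 921; never reaches −1, so base 3 is a Miller–Rabin witness that 1121 is composite.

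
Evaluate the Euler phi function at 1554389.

1511136

Factor: 1554389 = 73 · 107 · 199.
φ(1554389) = (73−1) · (107−1) · (199−1) = 72 · 106 · 198 = 1511136.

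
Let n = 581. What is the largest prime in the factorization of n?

581 = 7 · 83
83 is prime.
So 581 = 7 · 83; the largest prime factor is 83.

83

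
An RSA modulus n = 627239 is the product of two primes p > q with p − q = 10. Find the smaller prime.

Since p = q + 10, we have 627239 = q(q + 10), so q² + 10q − 627239 = 0.
Discriminant: 10² + 4·627239 = 100 + 2508956 = 2509056; √2509056 = 1584.
q = (−10 + 1584)/2 = 787, and p = q + 10 = 797.
Check: 787 · 797 = 627239.

787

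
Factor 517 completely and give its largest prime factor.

517 = 11 · 47
47 is prime.
So 517 = 11 · 47; the largest prime factor is 47.

47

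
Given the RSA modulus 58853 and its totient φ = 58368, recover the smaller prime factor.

229

φ(n) = (p−1)(q−1) = n − (p+q) + 1, so p + q = 58853 − 58368 + 1 = 486.
p and q are the roots of t² − 486t + 58853 = 0.
Discriminant: 486² − 4·58853 = 236196 − 235412 = 784; √784 = 28.
q = (486 − 28)/2 = 229, p = (486 + 28)/2 = 257.
Check: 229 · 257 = 58853.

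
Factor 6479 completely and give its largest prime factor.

6479 = 11 · 589
589 = 19 · 31
31 is prime.
So 6479 = 11 · 19 · 31; the largest prime factor is 31.

31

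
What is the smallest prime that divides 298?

298 is even: 2 divides it.

2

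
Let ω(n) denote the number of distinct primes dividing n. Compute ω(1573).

1573 = 11^2 · 13
1573 = 11^2 · 13, which has 2 distinct prime factors.

2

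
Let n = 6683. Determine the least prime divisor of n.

41

6683 is odd.
Digit sum 23, not divisible by 3.
Ends in 3: not divisible by 5.
7: 6683 = 7·954 + 5
11: 6683 = 11·607 + 6
13: 6683 = 13·514 + 1
17: 6683 = 17·393 + 2
19: 6683 = 19·351 + 14
23: 6683 = 23·290 + 13
29: 6683 = 29·230 + 13
31: 6683 = 31·215 + 18
37: 6683 = 37·180 + 23
41: 6683 = 41·163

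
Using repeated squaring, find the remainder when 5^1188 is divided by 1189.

674

5^1 ≡ 5 (mod 1189)
5^2 ≡ 5^2 = 25 ≡ 25 (mod 1189)
5^4 ≡ 25^2 = 625 ≡ 625 (mod 1189)
5^8 ≡ 625^2 = 390625 ≡ 633 (mod 1189)
5^16 ≡ 633^2 = 400689 ≡ 1185 (mod 1189)
5^32 ≡ 1185^2 = 1404225 ≡ 16 (mod 1189)
5^64 ≡ 16^2 = 256 ≡ 256 (mod 1189)
5^128 ≡ 256^2 = 65536 ≡ 141 (mod 1189)
5^256 ≡ 141^2 = 19881 ≡ 857 (mod 1189)
5^512 ≡ 857^2 = 734449 ≡ 836 (mod 1189)
5^1024 ≡ 836^2 = 698896 ≡ 953 (mod 1189)
1188 = 1024 + 128 + 32 + 4 in binary powers of 2.
So 5^1188 ≡ 953 · 141 · 16 · 625 ≡ 674 (mod 1189).
Since 674 ≠ 1, base 5 is a Fermat witness: 1189 is composite.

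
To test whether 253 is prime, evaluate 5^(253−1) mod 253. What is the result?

124

5^1 ≡ 5 (mod 253)
5^2 ≡ 5^2 = 25 ≡ 25 (mod 253)
5^4 ≡ 25^2 = 625 ≡ 119 (mod 253)
5^8 ≡ 119^2 = 14161 ≡ 246 (mod 253)
5^16 ≡ 246^2 = 60516 ≡ 49 (mod 253)
5^32 ≡ 49^2 = 2401 ≡ 124 (mod 253)
5^64 ≡ 124^2 = 15376 ≡ 196 (mod 253)
5^128 ≡ 196^2 = 38416 ≡ 213 (mod 253)
252 = 128 + 64 + 32 + 16 + 8 + 4 in binary powers of 2.
So 5^252 ≡ 213 · 196 · 124 · 49 · 246 · 119 ≡ 124 (mod 253).
Since 124 ≠ 1, base 5 is a Fermat witness: 253 is composite.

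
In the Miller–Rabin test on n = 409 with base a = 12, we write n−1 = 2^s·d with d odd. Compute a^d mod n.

409 − 1 = 408 = 2^3 · 51, so d = 51.
12^1 ≡ 12 (mod 409)
12^2 ≡ 12^2 = 144 ≡ 144 (mod 409)
12^4 ≡ 144^2 = 20736 ≡ 286 (mod 409)
12^8 ≡ 286^2 = 81796 ≡ 405 (mod 409)
12^16 ≡ 405^2 = 164025 ≡ 16 (mod 409)
12^32 ≡ 16^2 = 256 ≡ 256 (mod 409)
51 = 32 + 16 + 2 + 1 in binary powers of 2.
So 12^51 ≡ 256 · 16 · 144 · 12 ≡ 143 (mod 409).
Squaring chain: 143 → 408 → 1; reaches −1, so base 12 does not prove 409 composite.

143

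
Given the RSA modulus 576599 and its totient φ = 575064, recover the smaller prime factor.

φ(n) = (p−1)(q−1) = n − (p+q) + 1, so p + q = 576599 − 575064 + 1 = 1536.
p and q are the roots of t² − 1536t + 576599 = 0.
Discriminant: 1536² − 4·576599 = 2359296 − 2306396 = 52900; √52900 = 230.
q = (1536 − 230)/2 = 653, p = (1536 + 230)/2 = 883.
Check: 653 · 883 = 576599.

653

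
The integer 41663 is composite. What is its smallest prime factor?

41663 is odd.
Digit sum 20, not divisible by 3.
Ends in 3: not divisible by 5.
7: 41663 = 7·5951 + 6
11: 41663 = 11·3787 + 6
13: 41663 = 13·3204 + 11
17: 41663 = 17·2450 + 13
19: 41663 = 19·2192 + 15
23: 41663 = 23·1811 + 10
29: 41663 = 29·1436 + 19
31: 41663 = 31·1343 + 30
37: 41663 = 37·1126 + 1
41: 41663 = 41·1016 + 7
43: 41663 = 43·968 + 39
47: 41663 = 47·886 + 21
53: 41663 = 53·786 + 5
59: 41663 = 59·706 + 9
61: 41663 = 61·683

61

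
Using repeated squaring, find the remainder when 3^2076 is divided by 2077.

1938

3^1 ≡ 3 (mod 2077)
3^2 ≡ 3^2 = 9 ≡ 9 (mod 2077)
3^4 ≡ 9^2 = 81 ≡ 81 (mod 2077)
3^8 ≡ 81^2 = 6561 ≡ 330 (mod 2077)
3^16 ≡ 330^2 = 108900 ≡ 896 (mod 2077)
3^32 ≡ 896^2 = 802816 ≡ 1094 (mod 2077)
3^64 ≡ 1094^2 = 1196836 ≡ 484 (mod 2077)
3^128 ≡ 484^2 = 234256 ≡ 1632 (mod 2077)
3^256 ≡ 1632^2 = 2663424 ≡ 710 (mod 2077)
3^512 ≡ 710^2 = 504100 ≡ 1466 (mod 2077)
3^1024 ≡ 1466^2 = 2149156 ≡ 1538 (mod 2077)
3^2048 ≡ 1538^2 = 2365444 ≡ 1818 (mod 2077)
2076 = 2048 + 16 + 8 + 4 in binary powers of 2.
So 3^2076 ≡ 1818 · 896 · 330 · 81 ≡ 1938 (mod 2077).
Since 1938 ≠ 1, base 3 is a Fermat witness: 2077 is composite.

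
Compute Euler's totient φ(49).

Factor: 49 = 7^2.
φ(49) = 7^1·(7−1) = 42.

42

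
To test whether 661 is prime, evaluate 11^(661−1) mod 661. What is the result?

11^1 ≡ 11 (mod 661)
11^2 ≡ 11^2 = 121 ≡ 121 (mod 661)
11^4 ≡ 121^2 = 14641 ≡ 99 (mod 661)
11^8 ≡ 99^2 = 9801 ≡ 547 (mod 661)
11^16 ≡ 547^2 = 299209 ≡ 437 (mod 661)
11^32 ≡ 437^2 = 190969 ≡ 601 (mod 661)
11^64 ≡ 601^2 = 361201 ≡ 295 (mod 661)
11^128 ≡ 295^2 = 87025 ≡ 434 (mod 661)
11^256 ≡ 434^2 = 188356 ≡ 632 (mod 661)
11^512 ≡ 632^2 = 399424 ≡ 180 (mod 661)
660 = 512 + 128 + 16 + 4 in binary powers of 2.
So 11^660 ≡ 180 · 434 · 437 · 99 ≡ 1 (mod 661).
Since the result is 1, base 11 gives no evidence that 661 is composite.

1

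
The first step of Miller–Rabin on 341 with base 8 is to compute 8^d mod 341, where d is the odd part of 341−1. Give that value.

341 − 1 = 340 = 2^2 · 85, so d = 85.
8^1 ≡ 8 (mod 341)
8^2 ≡ 8^2 = 64 ≡ 64 (mod 341)
8^4 ≡ 64^2 = 4096 ≡ 4 (mod 341)
8^8 ≡ 4^2 = 16 ≡ 16 (mod 341)
8^16 ≡ 16^2 = 256 ≡ 256 (mod 341)
8^32 ≡ 256^2 = 65536 ≡ 64 (mod 341)
8^64 ≡ 64^2 = 4096 ≡ 4 (mod 341)
85 = 64 + 16 + 4 + 1 in binary powers of 2.
So 8^85 ≡ 4 · 256 · 4 · 8 ≡ 32 (mod 341).
Squaring chain: 32 → 1; never reaches −1, so base 8 is a Miller–Rabin witness that 341 is composite.

32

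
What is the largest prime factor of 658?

658 = 2 · 329
329 = 7 · 47
47 is prime.
So 658 = 2 · 7 · 47; the largest prime factor is 47.

47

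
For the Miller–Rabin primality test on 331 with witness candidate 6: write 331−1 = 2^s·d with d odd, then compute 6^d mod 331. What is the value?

1

331 − 1 = 330 = 2^1 · 165, so d = 165.
6^1 ≡ 6 (mod 331)
6^2 ≡ 6^2 = 36 ≡ 36 (mod 331)
6^4 ≡ 36^2 = 1296 ≡ 303 (mod 331)
6^8 ≡ 303^2 = 91809 ≡ 122 (mod 331)
6^16 ≡ 122^2 = 14884 ≡ 320 (mod 331)
6^32 ≡ 320^2 = 102400 ≡ 121 (mod 331)
6^64 ≡ 121^2 = 14641 ≡ 77 (mod 331)
6^128 ≡ 77^2 = 5929 ≡ 302 (mod 331)
165 = 128 + 32 + 4 + 1 in binary powers of 2.
So 6^165 ≡ 302 · 121 · 303 · 6 ≡ 1 (mod 331).
Since 6^d ≡ 1 (mod 331), base 6 does not prove 331 composite.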